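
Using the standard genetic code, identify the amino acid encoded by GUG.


Standard genetic code lookup.
Codon GUG -> Val

Val


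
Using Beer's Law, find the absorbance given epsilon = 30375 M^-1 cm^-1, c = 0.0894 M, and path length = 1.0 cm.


A = epsilon * c * l
A = 30375 * 0.0894 * 1.0
A = 2715.525

2715.525


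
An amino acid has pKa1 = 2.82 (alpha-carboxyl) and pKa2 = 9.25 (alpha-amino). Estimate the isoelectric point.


pI = (pKa1 + pKa2) / 2
pI = (2.82 + 9.25) / 2
pI = 6.035

6.035


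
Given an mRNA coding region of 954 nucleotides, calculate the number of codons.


codons = nucleotides / 3
codons = 954 / 3 = 318

318


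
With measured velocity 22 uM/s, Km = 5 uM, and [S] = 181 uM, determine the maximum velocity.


Vmax = v * (Km + [S]) / [S]
Vmax = 22 * (5 + 181) / 181
Vmax = 22.6077 uM/s

22.6077 uM/s


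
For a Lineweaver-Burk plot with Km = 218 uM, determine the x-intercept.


x-intercept = -1/Km
= -1/218
= -0.0046 1/uM

-0.0046 1/uM


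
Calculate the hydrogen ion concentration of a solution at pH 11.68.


[H+] = 10^(-pH)
[H+] = 10^(-11.68)
[H+] = 2.089e-12 M

2.089e-12 M


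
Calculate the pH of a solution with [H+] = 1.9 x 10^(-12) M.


pH = -log10([H+])
pH = -log10(1.9 x 10^(-12))
pH = 11.7212

11.7212


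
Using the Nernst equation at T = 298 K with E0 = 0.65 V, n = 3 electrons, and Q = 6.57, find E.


E = E0 - (RT/nF) * ln(Q)
E = 0.65 - (8.314 * 298 / (3 * 96485)) * ln(6.57)
E = 0.6339 V

0.6339 V


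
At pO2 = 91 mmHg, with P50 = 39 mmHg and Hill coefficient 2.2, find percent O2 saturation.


Y = pO2^n / (P50^n + pO2^n)
Y = 91^2.2 / (39^2.2 + 91^2.2)
Y = 86.58%

86.58%


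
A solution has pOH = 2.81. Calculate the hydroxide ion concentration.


[OH-] = 10^(-pOH)
[OH-] = 10^(-2.81)
[OH-] = 0.0015 M

0.0015 M


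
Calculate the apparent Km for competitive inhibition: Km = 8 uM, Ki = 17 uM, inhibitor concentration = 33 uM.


Km_app = Km * (1 + [I]/Ki)
Km_app = 8 * (1 + 33/17)
Km_app = 23.5294 uM

23.5294 uM


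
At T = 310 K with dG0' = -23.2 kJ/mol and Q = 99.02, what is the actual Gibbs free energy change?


dG = dG0' + RT * ln(Q) / 1000
dG = -23.2 + 8.314 * 310 * ln(99.02) / 1000
dG = -11.3563 kJ/mol

-11.3563 kJ/mol


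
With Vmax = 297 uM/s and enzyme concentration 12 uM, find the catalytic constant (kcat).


kcat = Vmax / [E]t
kcat = 297 / 12
kcat = 24.75 s^-1

24.75 s^-1


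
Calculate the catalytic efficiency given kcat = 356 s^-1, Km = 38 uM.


Catalytic efficiency = kcat / Km
= 356 / 38
= 9.3684 uM^-1*s^-1

9.3684 uM^-1*s^-1


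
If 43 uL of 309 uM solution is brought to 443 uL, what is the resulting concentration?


C2 = C1 * V1 / V2
C2 = 309 * 43 / 443
C2 = 29.9932 uM

29.9932 uM


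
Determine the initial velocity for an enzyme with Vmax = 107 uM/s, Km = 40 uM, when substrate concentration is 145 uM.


v = Vmax * [S] / (Km + [S])
v = 107 * 145 / (40 + 145)
v = 83.8649 uM/s

83.8649 uM/s


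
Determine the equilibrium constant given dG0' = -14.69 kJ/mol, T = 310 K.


Keq = exp(-dG0 * 1000 / (R * T))
Keq = exp(-(-14.69) * 1000 / (8.314 * 310))
Keq = 298.7702

298.7702


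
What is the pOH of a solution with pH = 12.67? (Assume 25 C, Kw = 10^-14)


pOH = 14 - pH
pOH = 14 - 12.67
pOH = 1.33

1.33


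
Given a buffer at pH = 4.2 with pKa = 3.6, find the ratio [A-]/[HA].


[A-]/[HA] = 10^(pH - pKa)
= 10^(4.2 - 3.6)
= 3.9811

3.9811


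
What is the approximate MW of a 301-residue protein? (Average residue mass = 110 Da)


MW = n_residues * 110 Da
MW = 301 * 110
MW = 33110 Da

33110 Da


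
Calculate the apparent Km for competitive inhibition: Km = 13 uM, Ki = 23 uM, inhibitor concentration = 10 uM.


Km_app = Km * (1 + [I]/Ki)
Km_app = 13 * (1 + 10/23)
Km_app = 18.6522 uM

18.6522 uM


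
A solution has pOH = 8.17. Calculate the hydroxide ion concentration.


[OH-] = 10^(-pOH)
[OH-] = 10^(-8.17)
[OH-] = 6.761e-09 M

6.761e-09 M


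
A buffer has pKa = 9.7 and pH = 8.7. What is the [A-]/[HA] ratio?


[A-]/[HA] = 10^(pH - pKa)
= 10^(8.7 - 9.7)
= 0.1

0.1


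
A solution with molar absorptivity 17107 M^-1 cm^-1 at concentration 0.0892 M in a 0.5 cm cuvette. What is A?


A = epsilon * c * l
A = 17107 * 0.0892 * 0.5
A = 762.9722

762.9722


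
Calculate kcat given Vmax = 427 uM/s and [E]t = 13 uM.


kcat = Vmax / [E]t
kcat = 427 / 13
kcat = 32.8462 s^-1

32.8462 s^-1


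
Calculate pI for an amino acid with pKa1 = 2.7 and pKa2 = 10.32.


pI = (pKa1 + pKa2) / 2
pI = (2.7 + 10.32) / 2
pI = 6.51

6.51


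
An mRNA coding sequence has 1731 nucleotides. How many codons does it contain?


codons = nucleotides / 3
codons = 1731 / 3 = 577

577


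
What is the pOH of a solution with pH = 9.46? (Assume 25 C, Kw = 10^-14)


pOH = 14 - pH
pOH = 14 - 9.46
pOH = 4.54

4.54


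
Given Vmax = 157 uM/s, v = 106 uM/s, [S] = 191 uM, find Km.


Km = [S] * (Vmax - v) / v
Km = 191 * (157 - 106) / 106
Km = 91.8962 uM

91.8962 uM


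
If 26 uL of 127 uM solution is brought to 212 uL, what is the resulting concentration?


C2 = C1 * V1 / V2
C2 = 127 * 26 / 212
C2 = 15.5755 uM

15.5755 uM


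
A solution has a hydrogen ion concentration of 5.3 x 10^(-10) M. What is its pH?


pH = -log10([H+])
pH = -log10(5.3 x 10^(-10))
pH = 9.2757

9.2757


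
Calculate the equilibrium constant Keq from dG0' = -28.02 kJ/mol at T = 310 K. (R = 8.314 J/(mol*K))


Keq = exp(-dG0 * 1000 / (R * T))
Keq = exp(-(-28.02) * 1000 / (8.314 * 310))
Keq = 52663.2894

52663.2894


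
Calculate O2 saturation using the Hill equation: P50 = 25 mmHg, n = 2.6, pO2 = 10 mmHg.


Y = pO2^n / (P50^n + pO2^n)
Y = 10^2.6 / (25^2.6 + 10^2.6)
Y = 8.45%

8.45%


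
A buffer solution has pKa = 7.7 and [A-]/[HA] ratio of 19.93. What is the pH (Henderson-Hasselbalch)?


pH = pKa + log10([A-]/[HA])
pH = 7.7 + log10(19.93)
pH = 8.9995

8.9995


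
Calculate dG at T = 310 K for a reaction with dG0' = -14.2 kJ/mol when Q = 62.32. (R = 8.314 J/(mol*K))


dG = dG0' + RT * ln(Q) / 1000
dG = -14.2 + 8.314 * 310 * ln(62.32) / 1000
dG = -3.5497 kJ/mol

-3.5497 kJ/mol


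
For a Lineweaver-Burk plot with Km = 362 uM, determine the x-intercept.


x-intercept = -1/Km
= -1/362
= -0.0028 1/uM

-0.0028 1/uM


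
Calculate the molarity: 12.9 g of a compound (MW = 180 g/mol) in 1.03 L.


C = (mass / MW) / volume
C = (12.9 / 180) / 1.03
C = 0.0696 M

0.0696 M


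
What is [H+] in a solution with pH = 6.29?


[H+] = 10^(-pH)
[H+] = 10^(-6.29)
[H+] = 5.129e-07 M

5.129e-07 M


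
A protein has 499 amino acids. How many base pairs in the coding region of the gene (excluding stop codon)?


Each amino acid = 1 codon = 3 bp
bp = 499 * 3 = 1497 bp

1497 bp


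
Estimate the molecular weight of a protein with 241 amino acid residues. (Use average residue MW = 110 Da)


MW = n_residues * 110 Da
MW = 241 * 110
MW = 26510 Da

26510 Da


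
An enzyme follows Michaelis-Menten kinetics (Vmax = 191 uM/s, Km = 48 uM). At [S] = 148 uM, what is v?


v = Vmax * [S] / (Km + [S])
v = 191 * 148 / (48 + 148)
v = 144.2245 uM/s

144.2245 uM/s


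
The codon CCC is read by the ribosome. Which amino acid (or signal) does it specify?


Standard genetic code lookup.
Codon CCC -> Pro

Pro


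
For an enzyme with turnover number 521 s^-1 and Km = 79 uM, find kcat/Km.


Catalytic efficiency = kcat / Km
= 521 / 79
= 6.5949 uM^-1*s^-1

6.5949 uM^-1*s^-1


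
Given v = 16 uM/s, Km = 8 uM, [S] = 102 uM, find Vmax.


Vmax = v * (Km + [S]) / [S]
Vmax = 16 * (8 + 102) / 102
Vmax = 17.2549 uM/s

17.2549 uM/s


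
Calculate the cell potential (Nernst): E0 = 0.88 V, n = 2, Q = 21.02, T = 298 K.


E = E0 - (RT/nF) * ln(Q)
E = 0.88 - (8.314 * 298 / (2 * 96485)) * ln(21.02)
E = 0.8409 V

0.8409 V


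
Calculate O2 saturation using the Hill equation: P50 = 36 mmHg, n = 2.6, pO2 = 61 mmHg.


Y = pO2^n / (P50^n + pO2^n)
Y = 61^2.6 / (36^2.6 + 61^2.6)
Y = 79.76%

79.76%


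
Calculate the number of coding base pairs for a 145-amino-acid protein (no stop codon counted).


Each amino acid = 1 codon = 3 bp
bp = 145 * 3 = 435 bp

435 bp


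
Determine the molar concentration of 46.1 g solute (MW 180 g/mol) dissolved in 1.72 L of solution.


C = (mass / MW) / volume
C = (46.1 / 180) / 1.72
C = 0.1489 M

0.1489 M


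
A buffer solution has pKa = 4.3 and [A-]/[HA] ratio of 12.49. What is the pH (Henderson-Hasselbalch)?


pH = pKa + log10([A-]/[HA])
pH = 4.3 + log10(12.49)
pH = 5.3966

5.3966


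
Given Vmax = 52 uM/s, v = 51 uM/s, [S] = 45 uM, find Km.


Km = [S] * (Vmax - v) / v
Km = 45 * (52 - 51) / 51
Km = 0.8824 uM

0.8824 uM


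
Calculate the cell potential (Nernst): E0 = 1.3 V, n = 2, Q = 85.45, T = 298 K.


E = E0 - (RT/nF) * ln(Q)
E = 1.3 - (8.314 * 298 / (2 * 96485)) * ln(85.45)
E = 1.2429 V

1.2429 V


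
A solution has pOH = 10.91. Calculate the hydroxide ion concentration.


[OH-] = 10^(-pOH)
[OH-] = 10^(-10.91)
[OH-] = 1.230e-11 M

1.230e-11 M


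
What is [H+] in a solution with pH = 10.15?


[H+] = 10^(-pH)
[H+] = 10^(-10.15)
[H+] = 7.079e-11 M

7.079e-11 M


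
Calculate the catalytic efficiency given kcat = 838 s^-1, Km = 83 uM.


Catalytic efficiency = kcat / Km
= 838 / 83
= 10.0964 uM^-1*s^-1

10.0964 uM^-1*s^-1


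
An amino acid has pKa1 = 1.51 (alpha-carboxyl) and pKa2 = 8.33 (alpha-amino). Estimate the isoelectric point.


pI = (pKa1 + pKa2) / 2
pI = (1.51 + 8.33) / 2
pI = 4.92

4.92


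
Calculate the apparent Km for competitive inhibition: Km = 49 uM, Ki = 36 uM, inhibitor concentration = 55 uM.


Km_app = Km * (1 + [I]/Ki)
Km_app = 49 * (1 + 55/36)
Km_app = 123.8611 uM

123.8611 uM


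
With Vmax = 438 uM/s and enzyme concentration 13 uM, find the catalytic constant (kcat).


kcat = Vmax / [E]t
kcat = 438 / 13
kcat = 33.6923 s^-1

33.6923 s^-1


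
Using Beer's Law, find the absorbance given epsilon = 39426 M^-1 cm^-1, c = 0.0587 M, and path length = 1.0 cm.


A = epsilon * c * l
A = 39426 * 0.0587 * 1.0
A = 2314.3062

2314.3062


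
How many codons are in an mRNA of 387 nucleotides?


codons = nucleotides / 3
codons = 387 / 3 = 129

129


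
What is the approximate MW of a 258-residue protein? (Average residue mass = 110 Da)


MW = n_residues * 110 Da
MW = 258 * 110
MW = 28380 Da

28380 Da


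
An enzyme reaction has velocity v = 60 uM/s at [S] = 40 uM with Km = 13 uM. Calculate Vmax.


Vmax = v * (Km + [S]) / [S]
Vmax = 60 * (13 + 40) / 40
Vmax = 79.5 uM/s

79.5 uM/s


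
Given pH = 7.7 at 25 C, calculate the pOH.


pOH = 14 - pH
pOH = 14 - 7.7
pOH = 6.3

6.3


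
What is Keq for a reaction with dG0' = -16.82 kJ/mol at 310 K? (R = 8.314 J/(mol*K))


Keq = exp(-dG0 * 1000 / (R * T))
Keq = exp(-(-16.82) * 1000 / (8.314 * 310))
Keq = 682.736

682.736


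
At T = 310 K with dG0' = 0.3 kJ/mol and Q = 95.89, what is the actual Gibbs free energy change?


dG = dG0' + RT * ln(Q) / 1000
dG = 0.3 + 8.314 * 310 * ln(95.89) / 1000
dG = 12.0609 kJ/mol

12.0609 kJ/mol


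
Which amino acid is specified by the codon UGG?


Standard genetic code lookup.
Codon UGG -> Trp

Trp


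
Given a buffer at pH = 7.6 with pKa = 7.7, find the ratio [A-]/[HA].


[A-]/[HA] = 10^(pH - pKa)
= 10^(7.6 - 7.7)
= 0.7943

0.7943


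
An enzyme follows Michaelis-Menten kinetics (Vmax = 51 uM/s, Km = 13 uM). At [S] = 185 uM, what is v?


v = Vmax * [S] / (Km + [S])
v = 51 * 185 / (13 + 185)
v = 47.6515 uM/s

47.6515 uM/s


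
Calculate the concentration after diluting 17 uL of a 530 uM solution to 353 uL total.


C2 = C1 * V1 / V2
C2 = 530 * 17 / 353
C2 = 25.5241 uM

25.5241 uM


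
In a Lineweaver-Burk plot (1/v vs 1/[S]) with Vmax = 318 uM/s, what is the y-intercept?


y-intercept = 1/Vmax
= 1/318
= 0.0031 s/uM

0.0031 s/uM


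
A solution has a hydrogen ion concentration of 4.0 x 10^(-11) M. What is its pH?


pH = -log10([H+])
pH = -log10(4.0 x 10^(-11))
pH = 10.3979

10.3979


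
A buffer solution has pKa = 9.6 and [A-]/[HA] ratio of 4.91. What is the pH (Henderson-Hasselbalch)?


pH = pKa + log10([A-]/[HA])
pH = 9.6 + log10(4.91)
pH = 10.2911

10.2911


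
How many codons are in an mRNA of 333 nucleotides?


codons = nucleotides / 3
codons = 333 / 3 = 111

111


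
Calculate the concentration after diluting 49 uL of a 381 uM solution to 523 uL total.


C2 = C1 * V1 / V2
C2 = 381 * 49 / 523
C2 = 35.696 uM

35.696 uM


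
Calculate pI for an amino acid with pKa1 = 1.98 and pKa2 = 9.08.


pI = (pKa1 + pKa2) / 2
pI = (1.98 + 9.08) / 2
pI = 5.53

5.53


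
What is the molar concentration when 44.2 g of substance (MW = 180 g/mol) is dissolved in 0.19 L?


C = (mass / MW) / volume
C = (44.2 / 180) / 0.19
C = 1.2924 M

1.2924 M


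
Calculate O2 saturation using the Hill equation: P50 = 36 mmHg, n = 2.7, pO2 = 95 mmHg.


Y = pO2^n / (P50^n + pO2^n)
Y = 95^2.7 / (36^2.7 + 95^2.7)
Y = 93.21%

93.21%


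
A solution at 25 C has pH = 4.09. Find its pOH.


pOH = 14 - pH
pOH = 14 - 4.09
pOH = 9.91

9.91


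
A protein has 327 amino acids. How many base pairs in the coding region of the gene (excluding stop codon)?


Each amino acid = 1 codon = 3 bp
bp = 327 * 3 = 981 bp

981 bp


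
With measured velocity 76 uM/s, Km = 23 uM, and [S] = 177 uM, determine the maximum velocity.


Vmax = v * (Km + [S]) / [S]
Vmax = 76 * (23 + 177) / 177
Vmax = 85.8757 uM/s

85.8757 uM/s


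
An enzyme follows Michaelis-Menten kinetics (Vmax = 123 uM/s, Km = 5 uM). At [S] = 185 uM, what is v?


v = Vmax * [S] / (Km + [S])
v = 123 * 185 / (5 + 185)
v = 119.7632 uM/s

119.7632 uM/s


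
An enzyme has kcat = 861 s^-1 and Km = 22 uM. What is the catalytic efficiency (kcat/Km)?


Catalytic efficiency = kcat / Km
= 861 / 22
= 39.1364 uM^-1*s^-1

39.1364 uM^-1*s^-1


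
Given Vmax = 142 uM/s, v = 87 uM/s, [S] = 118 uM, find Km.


Km = [S] * (Vmax - v) / v
Km = 118 * (142 - 87) / 87
Km = 74.5977 uM

74.5977 uM


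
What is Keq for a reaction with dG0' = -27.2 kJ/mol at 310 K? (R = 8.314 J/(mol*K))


Keq = exp(-dG0 * 1000 / (R * T))
Keq = exp(-(-27.2) * 1000 / (8.314 * 310))
Keq = 38311.9224

38311.9224


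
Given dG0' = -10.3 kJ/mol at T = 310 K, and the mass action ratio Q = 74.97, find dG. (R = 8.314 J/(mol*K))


dG = dG0' + RT * ln(Q) / 1000
dG = -10.3 + 8.314 * 310 * ln(74.97) / 1000
dG = 0.8266 kJ/mol

0.8266 kJ/mol


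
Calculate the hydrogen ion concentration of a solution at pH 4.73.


[H+] = 10^(-pH)
[H+] = 10^(-4.73)
[H+] = 1.862e-05 M

1.862e-05 M


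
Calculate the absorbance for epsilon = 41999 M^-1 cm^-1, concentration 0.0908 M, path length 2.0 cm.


A = epsilon * c * l
A = 41999 * 0.0908 * 2.0
A = 7627.0184

7627.0184


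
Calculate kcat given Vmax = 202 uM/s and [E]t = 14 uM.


kcat = Vmax / [E]t
kcat = 202 / 14
kcat = 14.4286 s^-1

14.4286 s^-1


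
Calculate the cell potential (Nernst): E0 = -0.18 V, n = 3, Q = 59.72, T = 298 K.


E = E0 - (RT/nF) * ln(Q)
E = -0.18 - (8.314 * 298 / (3 * 96485)) * ln(59.72)
E = -0.215 V

-0.215 V


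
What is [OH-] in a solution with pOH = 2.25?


[OH-] = 10^(-pOH)
[OH-] = 10^(-2.25)
[OH-] = 0.0056 M

0.0056 M


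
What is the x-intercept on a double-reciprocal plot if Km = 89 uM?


x-intercept = -1/Km
= -1/89
= -0.0112 1/uM

-0.0112 1/uM


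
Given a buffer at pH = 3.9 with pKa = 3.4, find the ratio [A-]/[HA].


[A-]/[HA] = 10^(pH - pKa)
= 10^(3.9 - 3.4)
= 3.1623

3.1623


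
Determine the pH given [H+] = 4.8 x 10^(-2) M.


pH = -log10([H+])
pH = -log10(4.8 x 10^(-2))
pH = 1.3188

1.3188


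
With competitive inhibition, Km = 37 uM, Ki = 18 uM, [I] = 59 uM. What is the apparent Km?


Km_app = Km * (1 + [I]/Ki)
Km_app = 37 * (1 + 59/18)
Km_app = 158.2778 uM

158.2778 uM


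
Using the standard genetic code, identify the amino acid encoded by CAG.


Standard genetic code lookup.
Codon CAG -> Gln

Gln


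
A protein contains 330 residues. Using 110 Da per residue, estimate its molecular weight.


MW = n_residues * 110 Da
MW = 330 * 110
MW = 36300 Da

36300 Da


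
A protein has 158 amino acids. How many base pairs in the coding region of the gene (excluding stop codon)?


Each amino acid = 1 codon = 3 bp
bp = 158 * 3 = 474 bp

474 bp


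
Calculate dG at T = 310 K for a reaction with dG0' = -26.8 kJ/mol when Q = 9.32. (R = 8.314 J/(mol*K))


dG = dG0' + RT * ln(Q) / 1000
dG = -26.8 + 8.314 * 310 * ln(9.32) / 1000
dG = -21.047 kJ/mol

-21.047 kJ/mol


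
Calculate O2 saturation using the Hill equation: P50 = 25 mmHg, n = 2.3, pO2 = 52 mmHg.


Y = pO2^n / (P50^n + pO2^n)
Y = 52^2.3 / (25^2.3 + 52^2.3)
Y = 84.35%

84.35%


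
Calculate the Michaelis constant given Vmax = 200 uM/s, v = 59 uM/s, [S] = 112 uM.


Km = [S] * (Vmax - v) / v
Km = 112 * (200 - 59) / 59
Km = 267.661 uM

267.661 uM


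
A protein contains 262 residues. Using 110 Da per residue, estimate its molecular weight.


MW = n_residues * 110 Da
MW = 262 * 110
MW = 28820 Da

28820 Da


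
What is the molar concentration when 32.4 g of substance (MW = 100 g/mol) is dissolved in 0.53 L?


C = (mass / MW) / volume
C = (32.4 / 100) / 0.53
C = 0.6113 M

0.6113 M


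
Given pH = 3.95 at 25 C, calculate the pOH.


pOH = 14 - pH
pOH = 14 - 3.95
pOH = 10.05

10.05


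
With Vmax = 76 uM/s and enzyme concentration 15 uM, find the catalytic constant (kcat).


kcat = Vmax / [E]t
kcat = 76 / 15
kcat = 5.0667 s^-1

5.0667 s^-1


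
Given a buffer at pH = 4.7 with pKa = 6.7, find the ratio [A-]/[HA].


[A-]/[HA] = 10^(pH - pKa)
= 10^(4.7 - 6.7)
= 0.01

0.01


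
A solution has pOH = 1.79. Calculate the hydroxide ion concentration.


[OH-] = 10^(-pOH)
[OH-] = 10^(-1.79)
[OH-] = 0.0162 M

0.0162 M


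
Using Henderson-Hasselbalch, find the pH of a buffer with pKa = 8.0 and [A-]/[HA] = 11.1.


pH = pKa + log10([A-]/[HA])
pH = 8.0 + log10(11.1)
pH = 9.0453

9.0453


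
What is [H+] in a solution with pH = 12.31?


[H+] = 10^(-pH)
[H+] = 10^(-12.31)
[H+] = 4.898e-13 M

4.898e-13 M


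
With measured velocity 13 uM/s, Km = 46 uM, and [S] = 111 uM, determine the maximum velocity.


Vmax = v * (Km + [S]) / [S]
Vmax = 13 * (46 + 111) / 111
Vmax = 18.3874 uM/s

18.3874 uM/s


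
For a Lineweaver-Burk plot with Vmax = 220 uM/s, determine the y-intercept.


y-intercept = 1/Vmax
= 1/220
= 0.0045 s/uM

0.0045 s/uM


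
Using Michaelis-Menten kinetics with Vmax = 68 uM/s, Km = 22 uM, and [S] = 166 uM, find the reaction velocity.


v = Vmax * [S] / (Km + [S])
v = 68 * 166 / (22 + 166)
v = 60.0426 uM/s

60.0426 uM/s


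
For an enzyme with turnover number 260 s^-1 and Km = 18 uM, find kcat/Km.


Catalytic efficiency = kcat / Km
= 260 / 18
= 14.4444 uM^-1*s^-1

14.4444 uM^-1*s^-1


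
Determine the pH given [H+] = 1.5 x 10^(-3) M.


pH = -log10([H+])
pH = -log10(1.5 x 10^(-3))
pH = 2.8239

2.8239


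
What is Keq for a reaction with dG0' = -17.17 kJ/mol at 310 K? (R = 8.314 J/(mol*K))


Keq = exp(-dG0 * 1000 / (R * T))
Keq = exp(-(-17.17) * 1000 / (8.314 * 310))
Keq = 782.0411

782.0411


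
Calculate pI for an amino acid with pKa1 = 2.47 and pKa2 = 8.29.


pI = (pKa1 + pKa2) / 2
pI = (2.47 + 8.29) / 2
pI = 5.38

5.38


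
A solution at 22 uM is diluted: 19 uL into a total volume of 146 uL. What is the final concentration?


C2 = C1 * V1 / V2
C2 = 22 * 19 / 146
C2 = 2.863 uM

2.863 uM


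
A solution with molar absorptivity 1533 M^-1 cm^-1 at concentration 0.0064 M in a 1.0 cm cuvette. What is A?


A = epsilon * c * l
A = 1533 * 0.0064 * 1.0
A = 9.8112

9.8112


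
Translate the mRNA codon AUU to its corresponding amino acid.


Standard genetic code lookup.
Codon AUU -> Ile

Ile


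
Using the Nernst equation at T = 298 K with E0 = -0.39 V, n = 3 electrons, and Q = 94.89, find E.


E = E0 - (RT/nF) * ln(Q)
E = -0.39 - (8.314 * 298 / (3 * 96485)) * ln(94.89)
E = -0.429 V

-0.429 V


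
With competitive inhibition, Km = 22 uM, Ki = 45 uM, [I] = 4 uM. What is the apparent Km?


Km_app = Km * (1 + [I]/Ki)
Km_app = 22 * (1 + 4/45)
Km_app = 23.9556 uM

23.9556 uM


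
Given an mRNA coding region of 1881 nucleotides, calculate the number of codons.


codons = nucleotides / 3
codons = 1881 / 3 = 627

627


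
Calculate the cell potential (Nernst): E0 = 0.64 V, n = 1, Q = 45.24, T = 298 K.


E = E0 - (RT/nF) * ln(Q)
E = 0.64 - (8.314 * 298 / (1 * 96485)) * ln(45.24)
E = 0.5421 V

0.5421 V


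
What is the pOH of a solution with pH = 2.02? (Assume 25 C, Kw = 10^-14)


pOH = 14 - pH
pOH = 14 - 2.02
pOH = 11.98

11.98


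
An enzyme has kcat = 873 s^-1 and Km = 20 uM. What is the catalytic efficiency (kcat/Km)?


Catalytic efficiency = kcat / Km
= 873 / 20
= 43.65 uM^-1*s^-1

43.65 uM^-1*s^-1


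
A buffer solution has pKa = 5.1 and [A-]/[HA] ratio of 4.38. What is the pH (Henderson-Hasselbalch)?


pH = pKa + log10([A-]/[HA])
pH = 5.1 + log10(4.38)
pH = 5.7415

5.7415


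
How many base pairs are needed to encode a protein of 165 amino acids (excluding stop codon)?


Each amino acid = 1 codon = 3 bp
bp = 165 * 3 = 495 bp

495 bp


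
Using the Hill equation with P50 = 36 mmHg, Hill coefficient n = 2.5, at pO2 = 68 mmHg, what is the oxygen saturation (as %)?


Y = pO2^n / (P50^n + pO2^n)
Y = 68^2.5 / (36^2.5 + 68^2.5)
Y = 83.06%

83.06%


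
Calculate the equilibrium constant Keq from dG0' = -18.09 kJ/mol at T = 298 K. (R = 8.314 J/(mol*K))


Keq = exp(-dG0 * 1000 / (R * T))
Keq = exp(-(-18.09) * 1000 / (8.314 * 298))
Keq = 1482.5269

1482.5269


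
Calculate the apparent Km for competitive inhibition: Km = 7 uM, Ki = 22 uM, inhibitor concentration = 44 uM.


Km_app = Km * (1 + [I]/Ki)
Km_app = 7 * (1 + 44/22)
Km_app = 21.0 uM

21.0 uM


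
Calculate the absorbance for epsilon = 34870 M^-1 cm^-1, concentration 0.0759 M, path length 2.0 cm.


A = epsilon * c * l
A = 34870 * 0.0759 * 2.0
A = 5293.266

5293.266


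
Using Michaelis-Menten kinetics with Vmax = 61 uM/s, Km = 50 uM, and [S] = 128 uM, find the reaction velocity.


v = Vmax * [S] / (Km + [S])
v = 61 * 128 / (50 + 128)
v = 43.8652 uM/s

43.8652 uM/s


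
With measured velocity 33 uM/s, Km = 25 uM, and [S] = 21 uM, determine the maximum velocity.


Vmax = v * (Km + [S]) / [S]
Vmax = 33 * (25 + 21) / 21
Vmax = 72.2857 uM/s

72.2857 uM/s


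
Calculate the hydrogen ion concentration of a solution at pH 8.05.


[H+] = 10^(-pH)
[H+] = 10^(-8.05)
[H+] = 8.913e-09 M

8.913e-09 M


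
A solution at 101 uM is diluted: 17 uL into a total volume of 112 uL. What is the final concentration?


C2 = C1 * V1 / V2
C2 = 101 * 17 / 112
C2 = 15.3304 uM

15.3304 uM


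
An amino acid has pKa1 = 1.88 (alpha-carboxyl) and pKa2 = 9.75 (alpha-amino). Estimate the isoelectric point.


pI = (pKa1 + pKa2) / 2
pI = (1.88 + 9.75) / 2
pI = 5.815

5.815


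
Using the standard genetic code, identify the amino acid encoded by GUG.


Standard genetic code lookup.
Codon GUG -> Val

Val


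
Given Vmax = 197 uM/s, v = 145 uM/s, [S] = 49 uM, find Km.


Km = [S] * (Vmax - v) / v
Km = 49 * (197 - 145) / 145
Km = 17.5724 uM

17.5724 uM


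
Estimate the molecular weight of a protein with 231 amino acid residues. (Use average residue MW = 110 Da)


MW = n_residues * 110 Da
MW = 231 * 110
MW = 25410 Da

25410 Da


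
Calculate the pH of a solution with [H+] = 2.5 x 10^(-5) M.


pH = -log10([H+])
pH = -log10(2.5 x 10^(-5))
pH = 4.6021

4.6021


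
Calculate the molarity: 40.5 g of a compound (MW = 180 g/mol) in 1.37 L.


C = (mass / MW) / volume
C = (40.5 / 180) / 1.37
C = 0.1642 M

0.1642 M


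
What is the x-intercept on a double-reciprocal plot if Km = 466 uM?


x-intercept = -1/Km
= -1/466
= -0.0021 1/uM

-0.0021 1/uM


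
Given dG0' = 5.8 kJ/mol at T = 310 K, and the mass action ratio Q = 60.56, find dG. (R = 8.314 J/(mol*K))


dG = dG0' + RT * ln(Q) / 1000
dG = 5.8 + 8.314 * 310 * ln(60.56) / 1000
dG = 16.3765 kJ/mol

16.3765 kJ/mol


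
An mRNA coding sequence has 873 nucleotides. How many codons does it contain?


codons = nucleotides / 3
codons = 873 / 3 = 291

291


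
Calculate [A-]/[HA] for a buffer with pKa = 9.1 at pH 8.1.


[A-]/[HA] = 10^(pH - pKa)
= 10^(8.1 - 9.1)
= 0.1

0.1


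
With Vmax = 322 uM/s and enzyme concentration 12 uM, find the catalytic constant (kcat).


kcat = Vmax / [E]t
kcat = 322 / 12
kcat = 26.8333 s^-1

26.8333 s^-1


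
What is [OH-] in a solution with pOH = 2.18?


[OH-] = 10^(-pOH)
[OH-] = 10^(-2.18)
[OH-] = 0.0066 M

0.0066 M


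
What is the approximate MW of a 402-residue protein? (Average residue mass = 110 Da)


MW = n_residues * 110 Da
MW = 402 * 110
MW = 44220 Da

44220 Da


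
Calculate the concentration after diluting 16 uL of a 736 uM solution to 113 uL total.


C2 = C1 * V1 / V2
C2 = 736 * 16 / 113
C2 = 104.2124 uM

104.2124 uM


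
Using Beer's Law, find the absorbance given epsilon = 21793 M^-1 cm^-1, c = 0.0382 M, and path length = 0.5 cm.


A = epsilon * c * l
A = 21793 * 0.0382 * 0.5
A = 416.2463

416.2463


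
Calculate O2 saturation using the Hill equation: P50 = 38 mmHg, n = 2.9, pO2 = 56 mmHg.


Y = pO2^n / (P50^n + pO2^n)
Y = 56^2.9 / (38^2.9 + 56^2.9)
Y = 75.48%

75.48%


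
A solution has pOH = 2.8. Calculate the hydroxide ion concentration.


[OH-] = 10^(-pOH)
[OH-] = 10^(-2.8)
[OH-] = 0.0016 M

0.0016 M


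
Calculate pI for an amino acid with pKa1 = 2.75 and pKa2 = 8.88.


pI = (pKa1 + pKa2) / 2
pI = (2.75 + 8.88) / 2
pI = 5.815

5.815


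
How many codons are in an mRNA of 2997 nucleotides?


codons = nucleotides / 3
codons = 2997 / 3 = 999

999


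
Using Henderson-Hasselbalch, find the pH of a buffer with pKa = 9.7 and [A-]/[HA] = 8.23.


pH = pKa + log10([A-]/[HA])
pH = 9.7 + log10(8.23)
pH = 10.6154

10.6154


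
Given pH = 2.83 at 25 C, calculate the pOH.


pOH = 14 - pH
pOH = 14 - 2.83
pOH = 11.17

11.17


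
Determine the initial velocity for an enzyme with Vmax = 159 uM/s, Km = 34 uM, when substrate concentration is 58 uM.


v = Vmax * [S] / (Km + [S])
v = 159 * 58 / (34 + 58)
v = 100.2391 uM/s

100.2391 uM/s


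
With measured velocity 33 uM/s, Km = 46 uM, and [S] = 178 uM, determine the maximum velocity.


Vmax = v * (Km + [S]) / [S]
Vmax = 33 * (46 + 178) / 178
Vmax = 41.5281 uM/s

41.5281 uM/s


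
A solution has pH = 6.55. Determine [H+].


[H+] = 10^(-pH)
[H+] = 10^(-6.55)
[H+] = 2.818e-07 M

2.818e-07 M


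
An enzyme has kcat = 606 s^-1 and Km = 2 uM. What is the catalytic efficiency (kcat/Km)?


Catalytic efficiency = kcat / Km
= 606 / 2
= 303.0 uM^-1*s^-1

303.0 uM^-1*s^-1


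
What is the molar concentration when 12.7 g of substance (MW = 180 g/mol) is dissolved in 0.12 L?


C = (mass / MW) / volume
C = (12.7 / 180) / 0.12
C = 0.588 M

0.588 M


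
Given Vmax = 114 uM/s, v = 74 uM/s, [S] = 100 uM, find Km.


Km = [S] * (Vmax - v) / v
Km = 100 * (114 - 74) / 74
Km = 54.0541 uM

54.0541 uM


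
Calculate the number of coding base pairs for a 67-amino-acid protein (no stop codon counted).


Each amino acid = 1 codon = 3 bp
bp = 67 * 3 = 201 bp

201 bp


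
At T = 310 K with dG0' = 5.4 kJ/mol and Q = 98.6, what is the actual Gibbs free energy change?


dG = dG0' + RT * ln(Q) / 1000
dG = 5.4 + 8.314 * 310 * ln(98.6) / 1000
dG = 17.2328 kJ/mol

17.2328 kJ/mol


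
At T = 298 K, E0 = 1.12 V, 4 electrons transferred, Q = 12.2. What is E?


E = E0 - (RT/nF) * ln(Q)
E = 1.12 - (8.314 * 298 / (4 * 96485)) * ln(12.2)
E = 1.1039 V

1.1039 V


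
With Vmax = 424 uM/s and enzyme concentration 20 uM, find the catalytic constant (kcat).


kcat = Vmax / [E]t
kcat = 424 / 20
kcat = 21.2 s^-1

21.2 s^-1


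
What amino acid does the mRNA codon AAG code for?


Standard genetic code lookup.
Codon AAG -> Lys

Lys


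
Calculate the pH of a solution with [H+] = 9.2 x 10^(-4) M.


pH = -log10([H+])
pH = -log10(9.2 x 10^(-4))
pH = 3.0362

3.0362


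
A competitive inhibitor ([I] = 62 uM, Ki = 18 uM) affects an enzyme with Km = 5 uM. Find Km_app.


Km_app = Km * (1 + [I]/Ki)
Km_app = 5 * (1 + 62/18)
Km_app = 22.2222 uM

22.2222 uM


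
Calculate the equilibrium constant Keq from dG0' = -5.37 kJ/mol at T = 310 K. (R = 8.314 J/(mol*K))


Keq = exp(-dG0 * 1000 / (R * T))
Keq = exp(-(-5.37) * 1000 / (8.314 * 310))
Keq = 8.0329

8.0329


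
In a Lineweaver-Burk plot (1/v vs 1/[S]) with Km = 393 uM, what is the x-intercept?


x-intercept = -1/Km
= -1/393
= -0.0025 1/uM

-0.0025 1/uM


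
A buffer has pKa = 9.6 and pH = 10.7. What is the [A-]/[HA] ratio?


[A-]/[HA] = 10^(pH - pKa)
= 10^(10.7 - 9.6)
= 12.5893

12.5893


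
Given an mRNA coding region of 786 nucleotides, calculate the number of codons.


codons = nucleotides / 3
codons = 786 / 3 = 262

262


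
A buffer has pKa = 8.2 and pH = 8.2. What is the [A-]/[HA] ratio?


[A-]/[HA] = 10^(pH - pKa)
= 10^(8.2 - 8.2)
= 1.0

1.0


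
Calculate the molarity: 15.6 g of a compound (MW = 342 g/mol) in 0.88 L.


C = (mass / MW) / volume
C = (15.6 / 342) / 0.88
C = 0.0518 M

0.0518 M


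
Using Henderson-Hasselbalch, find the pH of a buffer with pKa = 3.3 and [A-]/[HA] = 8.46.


pH = pKa + log10([A-]/[HA])
pH = 3.3 + log10(8.46)
pH = 4.2274

4.2274


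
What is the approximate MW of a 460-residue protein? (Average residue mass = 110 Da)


MW = n_residues * 110 Da
MW = 460 * 110
MW = 50600 Da

50600 Da


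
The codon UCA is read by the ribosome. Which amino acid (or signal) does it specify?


Standard genetic code lookup.
Codon UCA -> Ser

Ser


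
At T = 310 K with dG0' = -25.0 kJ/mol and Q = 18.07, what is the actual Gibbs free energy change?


dG = dG0' + RT * ln(Q) / 1000
dG = -25.0 + 8.314 * 310 * ln(18.07) / 1000
dG = -17.5405 kJ/mol

-17.5405 kJ/mol


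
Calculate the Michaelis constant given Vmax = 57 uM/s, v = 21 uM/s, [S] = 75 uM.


Km = [S] * (Vmax - v) / v
Km = 75 * (57 - 21) / 21
Km = 128.5714 uM

128.5714 uM


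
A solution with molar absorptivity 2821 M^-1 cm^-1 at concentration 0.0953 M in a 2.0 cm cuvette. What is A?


A = epsilon * c * l
A = 2821 * 0.0953 * 2.0
A = 537.6826

537.6826


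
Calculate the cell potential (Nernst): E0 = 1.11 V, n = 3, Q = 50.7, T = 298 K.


E = E0 - (RT/nF) * ln(Q)
E = 1.11 - (8.314 * 298 / (3 * 96485)) * ln(50.7)
E = 1.0764 V

1.0764 V


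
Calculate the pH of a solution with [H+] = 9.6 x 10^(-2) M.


pH = -log10([H+])
pH = -log10(9.6 x 10^(-2))
pH = 1.0177

1.0177


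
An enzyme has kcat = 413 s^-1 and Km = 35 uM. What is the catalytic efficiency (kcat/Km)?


Catalytic efficiency = kcat / Km
= 413 / 35
= 11.8 uM^-1*s^-1

11.8 uM^-1*s^-1


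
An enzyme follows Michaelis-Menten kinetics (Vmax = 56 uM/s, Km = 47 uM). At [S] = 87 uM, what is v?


v = Vmax * [S] / (Km + [S])
v = 56 * 87 / (47 + 87)
v = 36.3582 uM/s

36.3582 uM/s


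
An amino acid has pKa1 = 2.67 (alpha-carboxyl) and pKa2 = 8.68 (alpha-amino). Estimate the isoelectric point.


pI = (pKa1 + pKa2) / 2
pI = (2.67 + 8.68) / 2
pI = 5.675

5.675


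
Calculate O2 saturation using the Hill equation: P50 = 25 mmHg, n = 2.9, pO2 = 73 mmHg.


Y = pO2^n / (P50^n + pO2^n)
Y = 73^2.9 / (25^2.9 + 73^2.9)
Y = 95.72%

95.72%


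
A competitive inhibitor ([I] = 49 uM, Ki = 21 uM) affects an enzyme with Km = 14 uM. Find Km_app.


Km_app = Km * (1 + [I]/Ki)
Km_app = 14 * (1 + 49/21)
Km_app = 46.6667 uM

46.6667 uM


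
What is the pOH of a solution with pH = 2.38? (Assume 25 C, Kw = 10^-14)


pOH = 14 - pH
pOH = 14 - 2.38
pOH = 11.62

11.62


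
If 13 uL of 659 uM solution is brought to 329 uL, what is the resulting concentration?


C2 = C1 * V1 / V2
C2 = 659 * 13 / 329
C2 = 26.0395 uM

26.0395 uM


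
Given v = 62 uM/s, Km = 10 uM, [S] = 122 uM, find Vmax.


Vmax = v * (Km + [S]) / [S]
Vmax = 62 * (10 + 122) / 122
Vmax = 67.082 uM/s

67.082 uM/s


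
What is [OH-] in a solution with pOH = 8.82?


[OH-] = 10^(-pOH)
[OH-] = 10^(-8.82)
[OH-] = 1.514e-09 M

1.514e-09 M


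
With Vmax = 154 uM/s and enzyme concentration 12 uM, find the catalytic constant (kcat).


kcat = Vmax / [E]t
kcat = 154 / 12
kcat = 12.8333 s^-1

12.8333 s^-1


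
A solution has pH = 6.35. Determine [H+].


[H+] = 10^(-pH)
[H+] = 10^(-6.35)
[H+] = 4.467e-07 M

4.467e-07 M


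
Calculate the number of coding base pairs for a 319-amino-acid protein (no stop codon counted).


Each amino acid = 1 codon = 3 bp
bp = 319 * 3 = 957 bp

957 bp


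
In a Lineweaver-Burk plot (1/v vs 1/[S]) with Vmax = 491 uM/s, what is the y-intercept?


y-intercept = 1/Vmax
= 1/491
= 0.002 s/uM

0.002 s/uM


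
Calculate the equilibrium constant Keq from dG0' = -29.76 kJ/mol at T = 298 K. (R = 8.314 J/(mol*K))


Keq = exp(-dG0 * 1000 / (R * T))
Keq = exp(-(-29.76) * 1000 / (8.314 * 298))
Keq = 164680.0699

164680.0699


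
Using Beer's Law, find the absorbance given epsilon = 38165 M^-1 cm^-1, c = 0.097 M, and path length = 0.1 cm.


A = epsilon * c * l
A = 38165 * 0.097 * 0.1
A = 370.2005

370.2005


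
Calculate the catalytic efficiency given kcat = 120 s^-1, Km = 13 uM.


Catalytic efficiency = kcat / Km
= 120 / 13
= 9.2308 uM^-1*s^-1

9.2308 uM^-1*s^-1


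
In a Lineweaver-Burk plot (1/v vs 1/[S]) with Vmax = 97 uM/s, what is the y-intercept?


y-intercept = 1/Vmax
= 1/97
= 0.0103 s/uM

0.0103 s/uM


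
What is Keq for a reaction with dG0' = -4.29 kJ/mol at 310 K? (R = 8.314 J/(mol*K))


Keq = exp(-dG0 * 1000 / (R * T))
Keq = exp(-(-4.29) * 1000 / (8.314 * 310))
Keq = 5.2831

5.2831


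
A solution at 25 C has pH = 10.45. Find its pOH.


pOH = 14 - pH
pOH = 14 - 10.45
pOH = 3.55

3.55


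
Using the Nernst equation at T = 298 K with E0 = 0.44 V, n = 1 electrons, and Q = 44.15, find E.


E = E0 - (RT/nF) * ln(Q)
E = 0.44 - (8.314 * 298 / (1 * 96485)) * ln(44.15)
E = 0.3427 V

0.3427 V


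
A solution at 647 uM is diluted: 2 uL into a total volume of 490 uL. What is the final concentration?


C2 = C1 * V1 / V2
C2 = 647 * 2 / 490
C2 = 2.6408 uM

2.6408 uM


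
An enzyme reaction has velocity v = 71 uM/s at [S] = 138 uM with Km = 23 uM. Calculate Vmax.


Vmax = v * (Km + [S]) / [S]
Vmax = 71 * (23 + 138) / 138
Vmax = 82.8333 uM/s

82.8333 uM/s


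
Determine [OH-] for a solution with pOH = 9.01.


[OH-] = 10^(-pOH)
[OH-] = 10^(-9.01)
[OH-] = 9.772e-10 M

9.772e-10 M


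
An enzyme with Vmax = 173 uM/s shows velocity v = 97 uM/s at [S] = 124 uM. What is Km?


Km = [S] * (Vmax - v) / v
Km = 124 * (173 - 97) / 97
Km = 97.1546 uM

97.1546 uM


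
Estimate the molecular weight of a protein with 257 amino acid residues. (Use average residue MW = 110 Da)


MW = n_residues * 110 Da
MW = 257 * 110
MW = 28270 Da

28270 Da


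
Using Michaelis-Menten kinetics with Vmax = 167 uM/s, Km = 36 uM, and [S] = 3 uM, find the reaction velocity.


v = Vmax * [S] / (Km + [S])
v = 167 * 3 / (36 + 3)
v = 12.8462 uM/s

12.8462 uM/s


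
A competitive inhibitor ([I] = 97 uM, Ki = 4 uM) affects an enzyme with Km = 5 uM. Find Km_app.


Km_app = Km * (1 + [I]/Ki)
Km_app = 5 * (1 + 97/4)
Km_app = 126.25 uM

126.25 uM


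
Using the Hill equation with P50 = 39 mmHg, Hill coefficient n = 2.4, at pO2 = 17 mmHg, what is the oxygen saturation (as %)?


Y = pO2^n / (P50^n + pO2^n)
Y = 17^2.4 / (39^2.4 + 17^2.4)
Y = 12.0%

12.0%


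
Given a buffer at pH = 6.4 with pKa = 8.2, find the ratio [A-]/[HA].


[A-]/[HA] = 10^(pH - pKa)
= 10^(6.4 - 8.2)
= 0.0158

0.0158


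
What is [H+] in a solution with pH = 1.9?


[H+] = 10^(-pH)
[H+] = 10^(-1.9)
[H+] = 0.0126 M

0.0126 M


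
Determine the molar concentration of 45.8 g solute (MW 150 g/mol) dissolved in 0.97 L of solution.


C = (mass / MW) / volume
C = (45.8 / 150) / 0.97
C = 0.3148 M

0.3148 M


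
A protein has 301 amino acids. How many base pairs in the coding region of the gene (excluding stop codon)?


Each amino acid = 1 codon = 3 bp
bp = 301 * 3 = 903 bp

903 bp


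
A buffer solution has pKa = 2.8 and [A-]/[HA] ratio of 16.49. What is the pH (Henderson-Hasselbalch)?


pH = pKa + log10([A-]/[HA])
pH = 2.8 + log10(16.49)
pH = 4.0172

4.0172


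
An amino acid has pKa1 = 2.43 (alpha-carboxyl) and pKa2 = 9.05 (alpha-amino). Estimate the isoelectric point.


pI = (pKa1 + pKa2) / 2
pI = (2.43 + 9.05) / 2
pI = 5.74

5.74


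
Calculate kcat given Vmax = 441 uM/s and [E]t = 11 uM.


kcat = Vmax / [E]t
kcat = 441 / 11
kcat = 40.0909 s^-1

40.0909 s^-1


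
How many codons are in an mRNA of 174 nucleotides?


codons = nucleotides / 3
codons = 174 / 3 = 58

58


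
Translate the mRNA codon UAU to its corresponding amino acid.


Standard genetic code lookup.
Codon UAU -> Tyr

Tyr


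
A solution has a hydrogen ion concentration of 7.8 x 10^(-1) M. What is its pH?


pH = -log10([H+])
pH = -log10(7.8 x 10^(-1))
pH = 0.1079

0.1079


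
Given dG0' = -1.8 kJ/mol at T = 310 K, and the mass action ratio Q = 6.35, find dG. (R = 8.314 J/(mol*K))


dG = dG0' + RT * ln(Q) / 1000
dG = -1.8 + 8.314 * 310 * ln(6.35) / 1000
dG = 2.9641 kJ/mol

2.9641 kJ/mol


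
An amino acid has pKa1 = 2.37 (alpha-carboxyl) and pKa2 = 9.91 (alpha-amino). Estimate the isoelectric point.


pI = (pKa1 + pKa2) / 2
pI = (2.37 + 9.91) / 2
pI = 6.14

6.14


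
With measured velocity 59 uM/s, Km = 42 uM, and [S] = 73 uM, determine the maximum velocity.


Vmax = v * (Km + [S]) / [S]
Vmax = 59 * (42 + 73) / 73
Vmax = 92.9452 uM/s

92.9452 uM/s


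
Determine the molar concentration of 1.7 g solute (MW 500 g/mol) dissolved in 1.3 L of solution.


C = (mass / MW) / volume
C = (1.7 / 500) / 1.3
C = 0.0026 M

0.0026 M


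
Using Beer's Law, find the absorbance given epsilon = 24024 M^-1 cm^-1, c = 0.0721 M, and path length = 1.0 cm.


A = epsilon * c * l
A = 24024 * 0.0721 * 1.0
A = 1732.1304

1732.1304


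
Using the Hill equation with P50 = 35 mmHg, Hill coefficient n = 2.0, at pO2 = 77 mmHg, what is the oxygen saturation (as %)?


Y = pO2^n / (P50^n + pO2^n)
Y = 77^2.0 / (35^2.0 + 77^2.0)
Y = 82.88%

82.88%


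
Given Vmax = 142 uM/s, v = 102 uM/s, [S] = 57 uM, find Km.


Km = [S] * (Vmax - v) / v
Km = 57 * (142 - 102) / 102
Km = 22.3529 uM

22.3529 uM


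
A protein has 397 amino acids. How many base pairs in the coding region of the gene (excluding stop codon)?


Each amino acid = 1 codon = 3 bp
bp = 397 * 3 = 1191 bp

1191 bp


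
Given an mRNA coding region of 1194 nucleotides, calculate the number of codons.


codons = nucleotides / 3
codons = 1194 / 3 = 398

398


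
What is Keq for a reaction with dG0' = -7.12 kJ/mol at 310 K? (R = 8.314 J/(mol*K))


Keq = exp(-dG0 * 1000 / (R * T))
Keq = exp(-(-7.12) * 1000 / (8.314 * 310))
Keq = 15.84

15.84


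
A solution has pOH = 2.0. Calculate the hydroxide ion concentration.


[OH-] = 10^(-pOH)
[OH-] = 10^(-2.0)
[OH-] = 0.01 M

0.01 M


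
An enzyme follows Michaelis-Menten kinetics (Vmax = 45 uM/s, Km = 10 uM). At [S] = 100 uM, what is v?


v = Vmax * [S] / (Km + [S])
v = 45 * 100 / (10 + 100)
v = 40.9091 uM/s

40.9091 uM/s


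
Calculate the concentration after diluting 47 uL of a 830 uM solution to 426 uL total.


C2 = C1 * V1 / V2
C2 = 830 * 47 / 426
C2 = 91.5728 uM

91.5728 uM
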